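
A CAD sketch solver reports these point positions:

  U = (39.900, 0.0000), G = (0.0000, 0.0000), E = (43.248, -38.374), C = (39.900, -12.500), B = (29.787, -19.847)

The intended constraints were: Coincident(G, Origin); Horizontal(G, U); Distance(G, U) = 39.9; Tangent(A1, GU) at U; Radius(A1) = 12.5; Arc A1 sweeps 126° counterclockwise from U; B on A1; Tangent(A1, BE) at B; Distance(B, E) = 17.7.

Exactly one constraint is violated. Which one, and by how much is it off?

Distance(B, E) = 17.7 — off by 5.20.

G = (0.00, 0.00) ✓; G.y = 0.00, U.y = 0.00 ✓; |GU| = 39.90 ✓; ∠(CU, UG) = 90.00° ✓; |CU| = 12.50 ✓; bearing(C→B) − bearing(C→U) = 126.0° ✓; |CB| = 12.50 ✓; ∠(CB, BE) = 90.00° ✓; |BE| = 22.90 ✗.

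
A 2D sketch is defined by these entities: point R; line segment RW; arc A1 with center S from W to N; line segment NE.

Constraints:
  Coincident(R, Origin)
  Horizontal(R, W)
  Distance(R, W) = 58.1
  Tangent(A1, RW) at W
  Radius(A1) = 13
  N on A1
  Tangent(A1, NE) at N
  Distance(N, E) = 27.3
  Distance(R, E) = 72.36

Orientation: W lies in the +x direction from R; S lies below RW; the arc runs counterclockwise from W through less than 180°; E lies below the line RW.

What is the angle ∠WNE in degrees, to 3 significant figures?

122°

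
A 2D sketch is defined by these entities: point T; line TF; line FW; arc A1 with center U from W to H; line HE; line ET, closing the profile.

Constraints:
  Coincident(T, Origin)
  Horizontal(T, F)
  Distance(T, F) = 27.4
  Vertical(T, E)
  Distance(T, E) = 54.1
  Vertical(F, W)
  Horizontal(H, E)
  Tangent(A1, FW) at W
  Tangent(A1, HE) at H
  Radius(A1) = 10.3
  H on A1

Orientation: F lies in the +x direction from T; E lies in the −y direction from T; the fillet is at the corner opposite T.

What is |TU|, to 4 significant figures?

47.02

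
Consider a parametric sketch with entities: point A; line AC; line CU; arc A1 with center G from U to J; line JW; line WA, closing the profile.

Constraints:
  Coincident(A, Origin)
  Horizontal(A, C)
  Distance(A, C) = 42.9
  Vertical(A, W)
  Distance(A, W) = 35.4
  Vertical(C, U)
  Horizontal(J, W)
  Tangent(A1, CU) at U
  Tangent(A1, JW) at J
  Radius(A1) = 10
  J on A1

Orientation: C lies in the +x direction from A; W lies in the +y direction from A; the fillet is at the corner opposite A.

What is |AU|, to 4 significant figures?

49.86

A is at the origin; A and C share the same y with |AC| = 42.9 and C on the +x side, so C = (42.90, 0.000). A and W share the same x with |AW| = 35.4 and W on the +y side, so W = (0.000, 35.40). The virtual corner opposite A is at (42.90, 35.40). Since A1 is tangent to CU there, GU ⟂ CU and tangency of A1 to JW means the radius GJ is perpendicular to JW, with radius 10.0, so the center G sits 10.0 in from both sides at G = (32.90, 25.40). That places the tangent points at U = (42.90, 25.40) on CU and J = (32.90, 35.40) on JW. Then |AU| = |U − A| = 49.86.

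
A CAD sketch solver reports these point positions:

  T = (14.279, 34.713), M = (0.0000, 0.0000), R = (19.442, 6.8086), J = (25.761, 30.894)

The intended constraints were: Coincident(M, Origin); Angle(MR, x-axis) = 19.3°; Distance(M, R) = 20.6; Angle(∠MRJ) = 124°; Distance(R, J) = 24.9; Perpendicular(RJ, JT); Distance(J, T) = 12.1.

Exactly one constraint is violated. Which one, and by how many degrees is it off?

Perpendicular(RJ, JT) — off by 3.70°.

M = (0.00, 0.00) ✓; MR at 19.30° ✓; |MR| = 20.60 ✓; ∠MRJ = 124.0° ✓; |RJ| = 24.90 ✓; ∠(RJ, JT) = 86.30° ✗; |JT| = 12.10 ✓.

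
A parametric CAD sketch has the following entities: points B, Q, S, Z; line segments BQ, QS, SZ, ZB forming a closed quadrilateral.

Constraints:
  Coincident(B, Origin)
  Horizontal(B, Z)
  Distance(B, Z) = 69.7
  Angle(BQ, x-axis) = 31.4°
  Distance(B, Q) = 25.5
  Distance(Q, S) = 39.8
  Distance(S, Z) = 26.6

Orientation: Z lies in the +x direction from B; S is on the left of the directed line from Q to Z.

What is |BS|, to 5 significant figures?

64.789

B is at the origin; B and Z share the same y with |BZ| = 69.7 and Z in +x, so Z = (69.7, 0). BQ runs at 31.4° with |BQ| = 25.5, so Q = (21.766, 13.286). S is determined by |QS| = 39.8 and |SZ| = 26.6 together: it lies at the intersection of circle(Q, 39.8) and circle(Z, 26.6). With |QZ| = 49.742, the foot of the radical line on QZ is 33.681 from Q and the perpendicular offset is √(39.8² − 33.681²) = 21.204. Taking the left-of-QZ solution: S = (59.887, 24.724).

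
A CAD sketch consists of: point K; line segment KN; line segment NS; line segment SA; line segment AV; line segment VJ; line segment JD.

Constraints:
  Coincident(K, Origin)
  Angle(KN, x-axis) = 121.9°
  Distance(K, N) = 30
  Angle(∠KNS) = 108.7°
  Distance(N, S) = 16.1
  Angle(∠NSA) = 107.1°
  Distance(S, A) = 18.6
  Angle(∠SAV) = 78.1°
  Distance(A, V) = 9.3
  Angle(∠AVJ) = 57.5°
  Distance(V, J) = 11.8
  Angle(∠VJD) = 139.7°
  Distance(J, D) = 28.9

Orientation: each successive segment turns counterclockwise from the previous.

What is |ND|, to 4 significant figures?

44.53

K is at the origin; KN runs at 121.9° with length 30.0, so N = (-15.85, 25.47). ∠KNS = 108.7° gives NS at -166.8° from the x-axis; with |NS| = 16.1, S = (-31.53, 21.79). ∠NSA = 107.1° gives SA at -93.90° from the x-axis; with |SA| = 18.6, A = (-32.79, 3.236). ∠SAV = 78.1° gives AV at 8.000° from the x-axis; with |AV| = 9.3, V = (-23.58, 4.530). ∠AVJ = 57.5° gives VJ at 130.5° from the x-axis; with |VJ| = 11.8, J = (-31.25, 13.50). ∠VJD = 139.7° gives JD at 170.8° from the x-axis; with |JD| = 28.9, D = (-59.78, 18.12). Then |ND| = |D − N| = 44.53.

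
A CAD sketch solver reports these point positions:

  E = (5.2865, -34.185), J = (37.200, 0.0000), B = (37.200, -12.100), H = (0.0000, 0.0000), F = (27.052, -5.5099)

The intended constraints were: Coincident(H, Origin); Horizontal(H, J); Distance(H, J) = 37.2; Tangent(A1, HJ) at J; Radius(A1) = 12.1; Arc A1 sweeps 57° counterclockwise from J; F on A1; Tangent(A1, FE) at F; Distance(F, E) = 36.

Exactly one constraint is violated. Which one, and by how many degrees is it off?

Tangent(A1, FE) at F — off by 4.20°.

H = (0.00, 0.00) ✓; H.y = 0.00, J.y = 0.00 ✓; |HJ| = 37.20 ✓; ∠(BJ, JH) = 90.00° ✓; |BJ| = 12.10 ✓; bearing(B→F) − bearing(B→J) = 57.00° ✓; |BF| = 12.10 ✓; ∠(BF, FE) = 94.20° ✗; |FE| = 36.00 ✓.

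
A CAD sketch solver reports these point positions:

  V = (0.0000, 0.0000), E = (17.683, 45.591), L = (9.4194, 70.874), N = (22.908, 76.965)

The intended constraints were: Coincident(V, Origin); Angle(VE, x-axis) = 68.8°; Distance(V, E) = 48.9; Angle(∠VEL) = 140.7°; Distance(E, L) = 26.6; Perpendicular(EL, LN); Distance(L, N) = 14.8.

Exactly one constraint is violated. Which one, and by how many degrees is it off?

Perpendicular(EL, LN) — off by 6.20°.

V = (0.00, 0.00) ✓; VE at 68.80° ✓; |VE| = 48.90 ✓; ∠VEL = 140.7° ✓; |EL| = 26.60 ✓; ∠(EL, LN) = 83.80° ✗; |LN| = 14.80 ✓.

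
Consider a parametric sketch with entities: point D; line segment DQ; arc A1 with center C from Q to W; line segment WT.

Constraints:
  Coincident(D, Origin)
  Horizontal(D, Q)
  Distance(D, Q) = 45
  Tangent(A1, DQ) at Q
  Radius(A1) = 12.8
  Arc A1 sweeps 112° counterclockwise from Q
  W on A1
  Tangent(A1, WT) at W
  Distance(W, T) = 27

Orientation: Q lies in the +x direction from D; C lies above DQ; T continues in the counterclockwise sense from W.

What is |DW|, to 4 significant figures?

59.53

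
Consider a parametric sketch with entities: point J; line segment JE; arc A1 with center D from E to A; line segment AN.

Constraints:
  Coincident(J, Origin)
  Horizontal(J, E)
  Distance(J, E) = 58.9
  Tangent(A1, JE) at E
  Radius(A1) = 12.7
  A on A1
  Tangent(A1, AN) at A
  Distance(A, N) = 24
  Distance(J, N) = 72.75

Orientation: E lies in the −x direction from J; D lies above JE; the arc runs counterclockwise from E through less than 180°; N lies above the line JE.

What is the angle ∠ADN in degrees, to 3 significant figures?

62.1°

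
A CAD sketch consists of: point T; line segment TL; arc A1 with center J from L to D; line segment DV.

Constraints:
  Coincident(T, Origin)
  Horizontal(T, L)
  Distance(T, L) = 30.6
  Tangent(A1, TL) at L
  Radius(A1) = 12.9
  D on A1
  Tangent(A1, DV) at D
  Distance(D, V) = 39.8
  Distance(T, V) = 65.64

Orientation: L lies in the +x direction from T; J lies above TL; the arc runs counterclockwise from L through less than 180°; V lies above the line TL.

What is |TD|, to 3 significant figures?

45.8

T is at the origin; TL is horizontal with |TL| = 30.6 and L on the +x side, so L = (30.6, 0.00). The tangent condition forces JL to be normal to TL, so J = L + (0, 12.9) = (30.6, 12.9). Since JD ⟂ DV (tangency), |JV| = √(12.9² + 39.8²) = 41.8 regardless of where D sits on A1. So V lies on both circle(T, 65.64) and circle(J, 41.8); the above-TL intersection is V = (36.9, 54.3). D is the foot of the tangent from V: D = (43.3, 15.0).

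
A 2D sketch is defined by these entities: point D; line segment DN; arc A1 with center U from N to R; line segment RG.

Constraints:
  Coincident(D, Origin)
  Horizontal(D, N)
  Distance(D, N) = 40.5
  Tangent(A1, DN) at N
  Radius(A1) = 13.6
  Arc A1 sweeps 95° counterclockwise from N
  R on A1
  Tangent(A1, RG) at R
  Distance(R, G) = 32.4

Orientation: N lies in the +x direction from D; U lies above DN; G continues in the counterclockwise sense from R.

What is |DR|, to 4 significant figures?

56.03

The tangent condition forces UN to be normal to DN, so U = N + (0, 13.6) = (40.50, 13.60). On A1, N sits at bearing -90° from U; a 95° counterclockwise sweep puts R at bearing 5°, so R = U + 13.6·(cos 5°, sin 5°) = (54.05, 14.79). Then |DR| = |R − D| = 56.03.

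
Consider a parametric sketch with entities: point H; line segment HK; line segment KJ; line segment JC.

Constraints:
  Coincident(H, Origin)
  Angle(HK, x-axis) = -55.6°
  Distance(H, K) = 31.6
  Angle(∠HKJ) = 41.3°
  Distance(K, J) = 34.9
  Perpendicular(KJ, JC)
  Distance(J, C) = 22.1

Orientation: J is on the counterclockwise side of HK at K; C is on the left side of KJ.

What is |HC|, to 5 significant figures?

11.229

∠HKJ = 41.3°, so KJ runs at -55.6° + (180° − 41.3°) = 83.100° from the x-axis; with |KJ| = 34.9, J = K + 34.9·(cos 83.100°, sin 83.100°) = (22.046, 8.5736). KJ ⟂ JC; with |JC| = 22.1 on the left of KJ, C = J + 22.1·(-0.99276, 0.12014) = (0.10580, 11.229). Then |HC| = |C − H| = 11.229.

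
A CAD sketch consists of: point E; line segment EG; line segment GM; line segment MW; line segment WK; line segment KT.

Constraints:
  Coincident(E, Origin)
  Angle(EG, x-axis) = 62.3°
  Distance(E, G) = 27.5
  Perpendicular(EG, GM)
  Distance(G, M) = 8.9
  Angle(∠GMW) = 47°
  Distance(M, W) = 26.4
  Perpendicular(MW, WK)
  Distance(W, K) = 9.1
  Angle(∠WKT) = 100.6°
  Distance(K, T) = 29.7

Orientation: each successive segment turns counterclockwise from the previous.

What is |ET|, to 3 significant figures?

39.5

The perpendicularity gives WK at right angles to MW, so WK runs at 15.3°; with |WK| = 9.1, K = (20.6, 5.42). ∠WKT = 100.6° gives KT at 94.7° from the x-axis; with |KT| = 29.7, T = (18.2, 35.0). Then |ET| = |T − E| = 39.5.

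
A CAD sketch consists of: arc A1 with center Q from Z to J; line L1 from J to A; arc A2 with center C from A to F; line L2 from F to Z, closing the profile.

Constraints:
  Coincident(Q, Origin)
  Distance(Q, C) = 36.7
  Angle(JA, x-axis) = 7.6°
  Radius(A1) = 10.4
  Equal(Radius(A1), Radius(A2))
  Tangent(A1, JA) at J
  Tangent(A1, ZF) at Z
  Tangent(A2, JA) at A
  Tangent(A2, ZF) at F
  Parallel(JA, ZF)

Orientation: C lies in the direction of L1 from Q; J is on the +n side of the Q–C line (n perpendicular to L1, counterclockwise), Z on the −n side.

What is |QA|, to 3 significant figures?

38.1

The slot axis is L1's direction at 7.6°, so u = (cos 7.6°, sin 7.6°) = (0.991, 0.132) and n = (−sin 7.6°, cos 7.6°) = (-0.132, 0.991). Q is at the origin and C lies 36.7 along u from Q, so C = 36.7·u = (36.4, 4.85). Tangency of A1 to both parallel lines with radius 10.4 puts J and Z at Q ± 10.4·n: J = (-1.38, 10.3), Z = (1.38, -10.3). Equal radii place A and F the same way about C: A = C + 10.4·n = (35.0, 15.2), F = C − 10.4·n = (37.8, -5.45). Then |QA| = |A − Q| = 38.1.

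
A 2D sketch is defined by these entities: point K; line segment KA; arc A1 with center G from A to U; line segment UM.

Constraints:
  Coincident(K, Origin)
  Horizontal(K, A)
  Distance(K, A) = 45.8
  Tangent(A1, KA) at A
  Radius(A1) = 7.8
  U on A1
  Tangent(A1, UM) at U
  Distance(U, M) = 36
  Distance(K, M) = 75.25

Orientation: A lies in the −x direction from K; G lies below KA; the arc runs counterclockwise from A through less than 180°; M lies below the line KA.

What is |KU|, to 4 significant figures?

53.55

K is at the origin; K and A share the same y with |KA| = 45.8 and A on the −x side, so A = (-45.80, 0.000). The tangent condition forces GA to be normal to KA, so G = A + (0, -7.8) = (-45.80, -7.800). Since GU ⟂ UM (tangency), |GM| = √(7.8² + 36.0²) = 36.84 regardless of where U sits on A1. So M lies on both circle(K, 75.25) and circle(G, 36.84); the below-KA intersection is M = (-63.76, -39.96). U is the foot of the tangent from M: U = (-53.26, -5.524).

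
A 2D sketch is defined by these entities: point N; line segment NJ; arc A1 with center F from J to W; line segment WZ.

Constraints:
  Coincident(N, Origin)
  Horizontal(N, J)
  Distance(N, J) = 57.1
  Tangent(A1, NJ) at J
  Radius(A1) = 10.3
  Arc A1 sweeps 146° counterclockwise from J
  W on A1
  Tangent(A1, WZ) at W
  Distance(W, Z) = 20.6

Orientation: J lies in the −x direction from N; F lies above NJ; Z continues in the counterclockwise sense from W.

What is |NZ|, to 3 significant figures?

74.9

N is at the origin; N and J share the same y with |NJ| = 57.1 and J on the −x side, so J = (-57.1, 0.00). Since A1 is tangent to NJ there, FJ ⟂ NJ, so F = J + (0, 10.3) = (-57.1, 10.3). On A1, J sits at bearing -90° from F; a 146° counterclockwise sweep puts W at bearing 56°, so W = F + 10.3·(cos 56°, sin 56°) = (-51.3, 18.8). Since A1 is tangent to WZ there, FW ⟂ WZ, so WZ runs along (−sin 56°, cos 56°); with |WZ| = 20.6, Z = (-68.4, 30.4). Then |NZ| = |Z − N| = 74.9.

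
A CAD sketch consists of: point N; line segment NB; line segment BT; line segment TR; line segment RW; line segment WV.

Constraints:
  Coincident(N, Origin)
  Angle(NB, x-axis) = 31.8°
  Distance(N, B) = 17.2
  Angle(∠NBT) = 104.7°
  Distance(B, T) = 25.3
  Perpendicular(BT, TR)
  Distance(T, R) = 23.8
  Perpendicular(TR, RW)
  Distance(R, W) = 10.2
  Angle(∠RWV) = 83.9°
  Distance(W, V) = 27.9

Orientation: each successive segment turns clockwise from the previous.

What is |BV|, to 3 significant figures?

18.5

N is at the origin; NB runs at 31.8° with length 17.2, so B = (14.6, 9.06). ∠NBT = 104.7° gives BT at -43.5° from the x-axis; with |BT| = 25.3, T = (33.0, -8.35). BT ⟂ TR, so TR runs at -134°; with |TR| = 23.8, R = (16.6, -25.6). TR ⟂ RW, so RW runs at 136°; with |RW| = 10.2, W = (9.19, -18.6). ∠RWV = 83.9° gives WV at 40.4° from the x-axis; with |WV| = 27.9, V = (30.4, -0.512). Then |BV| = |V − B| = 18.5.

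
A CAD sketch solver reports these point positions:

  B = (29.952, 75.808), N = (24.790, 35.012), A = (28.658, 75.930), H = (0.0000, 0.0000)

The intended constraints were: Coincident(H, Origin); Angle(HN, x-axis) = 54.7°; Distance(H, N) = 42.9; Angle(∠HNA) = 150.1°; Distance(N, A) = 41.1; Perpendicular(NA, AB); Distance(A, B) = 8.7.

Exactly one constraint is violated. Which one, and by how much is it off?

Distance(A, B) = 8.7 — off by 7.40.

H = (0.00, 0.00) ✓; HN at 54.70° ✓; |HN| = 42.90 ✓; ∠HNA = 150.1° ✓; |NA| = 41.10 ✓; ∠(NA, AB) = 89.99° ✓; |AB| = 1.300 ✗.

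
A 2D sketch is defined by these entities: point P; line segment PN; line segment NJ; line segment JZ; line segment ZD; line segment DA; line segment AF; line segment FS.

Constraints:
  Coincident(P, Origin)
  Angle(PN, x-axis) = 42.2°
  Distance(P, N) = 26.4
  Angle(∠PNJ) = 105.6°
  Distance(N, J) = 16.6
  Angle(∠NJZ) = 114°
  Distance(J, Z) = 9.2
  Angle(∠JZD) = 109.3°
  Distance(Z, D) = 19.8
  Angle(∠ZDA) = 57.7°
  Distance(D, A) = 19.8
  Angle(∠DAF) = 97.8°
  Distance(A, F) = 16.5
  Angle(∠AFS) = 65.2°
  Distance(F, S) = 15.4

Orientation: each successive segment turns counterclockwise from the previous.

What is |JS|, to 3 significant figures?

12.6

P is at the origin; PN runs at 42.2° with length 26.4, so N = (19.6, 17.7). ∠PNJ = 105.6° gives NJ at 117° from the x-axis; with |NJ| = 16.6, J = (12.1, 32.6). ∠NJZ = 114.0° gives JZ at -177° from the x-axis; with |JZ| = 9.2, Z = (2.93, 32.2). ∠JZD = 109.3° gives ZD at -107° from the x-axis; with |ZD| = 19.8, D = (-2.76, 13.2). ∠ZDA = 57.7° gives DA at 15.6° from the x-axis; with |DA| = 19.8, A = (16.3, 18.5). ∠DAF = 97.8° gives AF at 97.8° from the x-axis; with |AF| = 16.5, F = (14.1, 34.9). ∠AFS = 65.2° gives FS at -147° from the x-axis; with |FS| = 15.4, S = (1.10, 26.6). Then |JS| = |S − J| = 12.6.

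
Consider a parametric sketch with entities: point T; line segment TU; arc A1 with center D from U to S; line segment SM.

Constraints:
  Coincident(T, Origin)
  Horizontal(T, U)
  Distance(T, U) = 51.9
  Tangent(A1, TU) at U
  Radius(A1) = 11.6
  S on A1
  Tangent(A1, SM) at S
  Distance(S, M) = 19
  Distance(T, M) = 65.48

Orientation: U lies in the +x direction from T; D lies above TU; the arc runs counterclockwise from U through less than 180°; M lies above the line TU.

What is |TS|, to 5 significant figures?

64.702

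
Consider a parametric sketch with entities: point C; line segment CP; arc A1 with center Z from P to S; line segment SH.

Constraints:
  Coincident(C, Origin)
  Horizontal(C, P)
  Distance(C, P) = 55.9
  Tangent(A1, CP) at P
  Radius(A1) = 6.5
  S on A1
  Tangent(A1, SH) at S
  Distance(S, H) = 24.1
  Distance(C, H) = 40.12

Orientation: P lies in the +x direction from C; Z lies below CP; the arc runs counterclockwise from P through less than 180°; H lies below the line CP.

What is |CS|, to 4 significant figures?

51.15

Checks: C.y = 0.00, P.y = 0.00 ✓; |ZS| = 6.500 ✓; ∠(ZS, SH) = 90.00° ✓; |SH| = 24.10 ✓; |CH| = 40.12 ✓.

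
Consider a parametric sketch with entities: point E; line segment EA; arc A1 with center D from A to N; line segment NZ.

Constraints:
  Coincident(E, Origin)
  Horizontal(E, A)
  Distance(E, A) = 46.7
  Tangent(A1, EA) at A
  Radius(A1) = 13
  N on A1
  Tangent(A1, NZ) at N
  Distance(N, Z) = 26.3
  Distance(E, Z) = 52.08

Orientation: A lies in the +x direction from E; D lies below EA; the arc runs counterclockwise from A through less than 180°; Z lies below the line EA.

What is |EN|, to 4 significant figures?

36.18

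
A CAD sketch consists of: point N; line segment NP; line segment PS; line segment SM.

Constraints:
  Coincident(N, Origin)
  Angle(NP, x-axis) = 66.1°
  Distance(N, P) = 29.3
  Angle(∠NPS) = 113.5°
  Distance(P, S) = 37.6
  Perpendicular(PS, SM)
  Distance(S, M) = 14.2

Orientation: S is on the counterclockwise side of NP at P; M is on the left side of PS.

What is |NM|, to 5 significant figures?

50.886

N is at the origin; NP runs at 66.1° with length 29.3, so P = 29.3·(cos 66.1°, sin 66.1°) = (11.871, 26.788). ∠NPS = 113.5°, so PS runs at 66.1° + (180° − 113.5°) = 132.60° from the x-axis; with |PS| = 37.6, S = P + 37.6·(cos 132.60°, sin 132.60°) = (-13.580, 54.465). PS is perpendicular to SM; with |SM| = 14.2 on the left of PS, M = S + 14.2·(-0.73610, -0.67688) = (-24.032, 44.853). Then |NM| = |M − N| = 50.886.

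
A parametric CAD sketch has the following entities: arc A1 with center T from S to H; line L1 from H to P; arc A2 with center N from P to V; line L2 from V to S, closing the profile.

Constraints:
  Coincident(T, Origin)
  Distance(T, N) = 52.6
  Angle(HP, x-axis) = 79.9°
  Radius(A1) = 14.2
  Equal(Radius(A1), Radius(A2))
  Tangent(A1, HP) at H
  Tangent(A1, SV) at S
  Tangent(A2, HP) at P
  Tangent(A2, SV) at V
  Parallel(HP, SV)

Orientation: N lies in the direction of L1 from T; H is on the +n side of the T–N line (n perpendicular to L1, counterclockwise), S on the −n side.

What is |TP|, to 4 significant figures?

54.48

The slot axis is L1's direction at 79.9°, so u = (cos 79.9°, sin 79.9°) = (0.1754, 0.9845) and n = (−sin 79.9°, cos 79.9°) = (-0.9845, 0.1754). T is at the origin and N lies 52.6 along u from T, so N = 52.6·u = (9.224, 51.78). Tangency of A1 to both parallel lines with radius 14.2 puts H and S at T ± 14.2·n: H = (-13.98, 2.490), S = (13.98, -2.490). Equal radii place P and V the same way about N: P = N + 14.2·n = (-4.756, 54.28), V = N − 14.2·n = (23.20, 49.29). Then |TP| = |P − T| = 54.48.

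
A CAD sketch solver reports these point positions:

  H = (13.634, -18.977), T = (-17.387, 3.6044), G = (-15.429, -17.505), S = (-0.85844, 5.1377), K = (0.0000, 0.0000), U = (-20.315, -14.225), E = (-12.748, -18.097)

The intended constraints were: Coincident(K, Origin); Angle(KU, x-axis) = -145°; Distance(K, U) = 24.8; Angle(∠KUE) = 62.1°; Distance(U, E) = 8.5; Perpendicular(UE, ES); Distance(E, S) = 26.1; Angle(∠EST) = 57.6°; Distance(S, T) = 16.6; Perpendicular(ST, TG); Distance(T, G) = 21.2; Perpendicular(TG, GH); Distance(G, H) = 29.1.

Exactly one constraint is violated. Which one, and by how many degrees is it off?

Perpendicular(TG, GH) — off by 8.20°.

K = (0.00, 0.00) ✓; KU at -145.0° ✓; |KU| = 24.80 ✓; ∠KUE = 62.10° ✓; |UE| = 8.500 ✓; ∠(UE, ES) = 90.00° ✓; |ES| = 26.10 ✓; ∠EST = 57.60° ✓; |ST| = 16.60 ✓; ∠(ST, TG) = 90.00° ✓; |TG| = 21.20 ✓; ∠(TG, GH) = 81.80° ✗; |GH| = 29.10 ✓.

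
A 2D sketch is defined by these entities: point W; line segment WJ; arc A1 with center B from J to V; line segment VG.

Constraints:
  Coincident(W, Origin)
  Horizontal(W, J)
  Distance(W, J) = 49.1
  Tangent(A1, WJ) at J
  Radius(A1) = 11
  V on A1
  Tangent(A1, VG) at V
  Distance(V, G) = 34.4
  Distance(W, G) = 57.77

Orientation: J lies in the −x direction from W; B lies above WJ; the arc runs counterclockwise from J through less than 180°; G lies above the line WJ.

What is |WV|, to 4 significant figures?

39.52

W is at the origin; W and J share the same y with |WJ| = 49.1 and J on the −x side, so J = (-49.10, 0.000). Tangency of A1 to WJ means the radius BJ is perpendicular to WJ, so B = J + (0, 11) = (-49.10, 11.00). Since BV ⟂ VG (tangency), |BG| = √(11.0² + 34.4²) = 36.12 regardless of where V sits on A1. So G lies on both circle(W, 57.77) and circle(B, 36.12); the above-WJ intersection is G = (-36.44, 44.83). V is the foot of the tangent from G: V = (-38.11, 10.47).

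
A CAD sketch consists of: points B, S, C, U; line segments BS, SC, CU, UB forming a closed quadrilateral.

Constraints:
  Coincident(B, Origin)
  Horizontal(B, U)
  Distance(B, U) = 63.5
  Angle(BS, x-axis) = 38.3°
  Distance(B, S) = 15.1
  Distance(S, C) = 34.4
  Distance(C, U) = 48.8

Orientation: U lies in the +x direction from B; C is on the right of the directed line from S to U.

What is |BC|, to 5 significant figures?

31.702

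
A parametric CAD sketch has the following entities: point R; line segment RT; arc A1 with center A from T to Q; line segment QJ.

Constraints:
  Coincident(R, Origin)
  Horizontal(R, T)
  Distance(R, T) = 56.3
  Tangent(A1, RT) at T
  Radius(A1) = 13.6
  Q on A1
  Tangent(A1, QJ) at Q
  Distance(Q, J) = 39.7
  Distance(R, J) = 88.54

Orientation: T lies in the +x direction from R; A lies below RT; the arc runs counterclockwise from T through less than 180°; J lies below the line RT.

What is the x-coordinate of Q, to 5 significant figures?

45.792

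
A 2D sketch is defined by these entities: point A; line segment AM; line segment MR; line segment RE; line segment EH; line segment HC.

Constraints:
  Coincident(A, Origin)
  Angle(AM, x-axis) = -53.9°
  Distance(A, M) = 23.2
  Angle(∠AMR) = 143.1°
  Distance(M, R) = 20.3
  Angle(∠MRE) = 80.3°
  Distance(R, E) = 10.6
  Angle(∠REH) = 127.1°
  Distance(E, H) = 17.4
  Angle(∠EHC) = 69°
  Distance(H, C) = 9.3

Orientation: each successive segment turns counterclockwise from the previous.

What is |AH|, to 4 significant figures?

22.09

∠MRE = 80.3° gives RE at 82.70° from the x-axis; with |RE| = 10.6, E = (34.43, -14.17). ∠REH = 127.1° gives EH at 135.6° from the x-axis; with |EH| = 17.4, H = (22.00, -1.992). Then |AH| = |H − A| = 22.09.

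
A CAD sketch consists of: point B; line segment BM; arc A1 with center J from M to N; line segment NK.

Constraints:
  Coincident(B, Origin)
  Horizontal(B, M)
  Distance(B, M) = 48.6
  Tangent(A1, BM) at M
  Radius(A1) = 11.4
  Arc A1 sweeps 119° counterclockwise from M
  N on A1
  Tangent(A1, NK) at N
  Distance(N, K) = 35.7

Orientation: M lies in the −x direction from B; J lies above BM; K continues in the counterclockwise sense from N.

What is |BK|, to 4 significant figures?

73.81

B is at the origin; BM is horizontal with |BM| = 48.6 and M on the −x side, so M = (-48.60, 0.000). A1 meets BM tangentially, so JM is at right angles to BM, so J = M + (0, 11.4) = (-48.60, 11.40). On A1, M sits at bearing -90° from J; a 119° counterclockwise sweep puts N at bearing 29°, so N = J + 11.4·(cos 29°, sin 29°) = (-38.63, 16.93). The tangent condition forces JN to be normal to NK, so NK runs along (−sin 29°, cos 29°); with |NK| = 35.7, K = (-55.94, 48.15). Then |BK| = |K − B| = 73.81.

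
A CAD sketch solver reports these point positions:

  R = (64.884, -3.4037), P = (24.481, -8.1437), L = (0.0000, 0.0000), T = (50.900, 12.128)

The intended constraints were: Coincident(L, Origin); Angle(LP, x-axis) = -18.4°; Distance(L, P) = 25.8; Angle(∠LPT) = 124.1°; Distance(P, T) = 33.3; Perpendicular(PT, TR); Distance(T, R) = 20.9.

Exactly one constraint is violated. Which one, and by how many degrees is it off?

Perpendicular(PT, TR) — off by 4.50°.

L = (0.00, 0.00) ✓; LP at -18.40° ✓; |LP| = 25.80 ✓; ∠LPT = 124.1° ✓; |PT| = 33.30 ✓; ∠(PT, TR) = 85.50° ✗; |TR| = 20.90 ✓.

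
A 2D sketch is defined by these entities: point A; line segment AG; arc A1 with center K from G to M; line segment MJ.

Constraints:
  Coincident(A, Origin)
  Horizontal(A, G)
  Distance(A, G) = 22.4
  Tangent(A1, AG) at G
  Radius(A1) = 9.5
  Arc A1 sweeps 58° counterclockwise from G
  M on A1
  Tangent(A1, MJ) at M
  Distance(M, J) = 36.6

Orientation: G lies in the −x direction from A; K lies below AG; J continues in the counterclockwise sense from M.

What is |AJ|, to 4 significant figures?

61.20

A is at the origin; A and G share the same y with |AG| = 22.4 and G on the −x side, so G = (-22.40, 0.000). A1 meets AG tangentially, so KG is at right angles to AG, so K = G + (0, -9.5) = (-22.40, -9.500). On A1, G sits at bearing 90° from K; a 58° counterclockwise sweep puts M at bearing 148°, so M = K + 9.5·(cos 148°, sin 148°) = (-30.46, -4.466). The tangent condition forces KM to be normal to MJ, so MJ runs along (−sin 148°, cos 148°); with |MJ| = 36.6, J = (-49.85, -35.50). Then |AJ| = |J − A| = 61.20.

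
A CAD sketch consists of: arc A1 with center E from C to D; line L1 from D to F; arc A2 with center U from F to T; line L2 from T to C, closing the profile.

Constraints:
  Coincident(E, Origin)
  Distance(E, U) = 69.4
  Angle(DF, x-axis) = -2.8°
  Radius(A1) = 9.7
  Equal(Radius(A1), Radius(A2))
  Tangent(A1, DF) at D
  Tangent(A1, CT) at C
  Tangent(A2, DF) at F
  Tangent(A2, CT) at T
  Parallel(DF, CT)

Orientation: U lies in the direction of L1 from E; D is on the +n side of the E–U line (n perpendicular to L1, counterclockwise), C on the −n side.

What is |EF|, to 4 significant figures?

70.07

Tangency of A1 to both parallel lines with radius 9.7 puts D and C at E ± 9.7·n: D = (0.4738, 9.688), C = (-0.4738, -9.688). Equal radii place F and T the same way about U: F = U + 9.7·n = (69.79, 6.298), T = U − 9.7·n = (68.84, -13.08). Then |EF| = |F − E| = 70.07.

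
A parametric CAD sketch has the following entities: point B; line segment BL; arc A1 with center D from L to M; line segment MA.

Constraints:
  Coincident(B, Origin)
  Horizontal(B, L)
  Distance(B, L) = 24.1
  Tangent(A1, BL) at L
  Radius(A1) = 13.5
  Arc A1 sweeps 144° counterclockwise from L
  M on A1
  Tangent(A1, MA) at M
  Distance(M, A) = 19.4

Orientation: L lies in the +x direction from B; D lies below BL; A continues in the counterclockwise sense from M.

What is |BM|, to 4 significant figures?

29.29

B is at the origin; B and L share the same y with |BL| = 24.1 and L on the +x side, so L = (24.10, 0.000). Tangency of A1 to BL means the radius DL is perpendicular to BL, so D = L + (0, -13.5) = (24.10, -13.50). On A1, L sits at bearing 90° from D; a 144° counterclockwise sweep puts M at bearing 234°, so M = D + 13.5·(cos 234°, sin 234°) = (16.16, -24.42). Then |BM| = |M − B| = 29.29.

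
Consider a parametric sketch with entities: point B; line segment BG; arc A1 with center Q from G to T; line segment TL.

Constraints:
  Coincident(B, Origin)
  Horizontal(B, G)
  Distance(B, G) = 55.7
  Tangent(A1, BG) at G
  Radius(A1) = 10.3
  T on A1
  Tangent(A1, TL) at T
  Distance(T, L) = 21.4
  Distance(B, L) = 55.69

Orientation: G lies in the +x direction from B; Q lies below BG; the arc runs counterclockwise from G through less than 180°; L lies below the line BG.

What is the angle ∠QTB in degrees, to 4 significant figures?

166.3°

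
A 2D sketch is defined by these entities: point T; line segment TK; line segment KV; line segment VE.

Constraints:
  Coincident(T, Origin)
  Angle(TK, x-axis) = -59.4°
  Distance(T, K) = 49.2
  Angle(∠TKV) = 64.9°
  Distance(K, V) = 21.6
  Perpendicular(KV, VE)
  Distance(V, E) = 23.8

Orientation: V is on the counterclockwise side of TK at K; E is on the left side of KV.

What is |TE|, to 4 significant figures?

20.77

T is at the origin; TK runs at -59.4° with length 49.2, so K = 49.2·(cos -59.4°, sin -59.4°) = (25.04, -42.35). ∠TKV = 64.9°, so KV runs at -59.4° + (180° − 64.9°) = 55.70° from the x-axis; with |KV| = 21.6, V = K + 21.6·(cos 55.70°, sin 55.70°) = (37.22, -24.50). KV is perpendicular to VE; with |VE| = 23.8 on the left of KV, E = V + 23.8·(-0.8261, 0.5635) = (17.56, -11.09). Then |TE| = |E − T| = 20.77.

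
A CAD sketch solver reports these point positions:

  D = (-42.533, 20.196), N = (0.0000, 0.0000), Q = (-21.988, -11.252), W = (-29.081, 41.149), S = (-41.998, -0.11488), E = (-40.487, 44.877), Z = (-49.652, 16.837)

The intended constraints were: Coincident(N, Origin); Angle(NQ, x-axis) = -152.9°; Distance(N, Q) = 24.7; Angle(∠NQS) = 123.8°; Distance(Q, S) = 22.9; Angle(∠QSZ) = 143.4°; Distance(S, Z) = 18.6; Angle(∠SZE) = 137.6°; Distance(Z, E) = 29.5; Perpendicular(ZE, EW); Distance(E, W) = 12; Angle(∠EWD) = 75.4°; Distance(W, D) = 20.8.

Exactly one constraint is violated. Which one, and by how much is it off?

Distance(W, D) = 20.8 — off by 4.10.

N = (0.00, 0.00) ✓; NQ at -152.9° ✓; |NQ| = 24.70 ✓; ∠NQS = 123.8° ✓; |QS| = 22.90 ✓; ∠QSZ = 143.4° ✓; |SZ| = 18.60 ✓; ∠SZE = 137.6° ✓; |ZE| = 29.50 ✓; ∠(ZE, EW) = 90.00° ✓; |EW| = 12.00 ✓; ∠EWD = 75.40° ✓; |WD| = 24.90 ✗.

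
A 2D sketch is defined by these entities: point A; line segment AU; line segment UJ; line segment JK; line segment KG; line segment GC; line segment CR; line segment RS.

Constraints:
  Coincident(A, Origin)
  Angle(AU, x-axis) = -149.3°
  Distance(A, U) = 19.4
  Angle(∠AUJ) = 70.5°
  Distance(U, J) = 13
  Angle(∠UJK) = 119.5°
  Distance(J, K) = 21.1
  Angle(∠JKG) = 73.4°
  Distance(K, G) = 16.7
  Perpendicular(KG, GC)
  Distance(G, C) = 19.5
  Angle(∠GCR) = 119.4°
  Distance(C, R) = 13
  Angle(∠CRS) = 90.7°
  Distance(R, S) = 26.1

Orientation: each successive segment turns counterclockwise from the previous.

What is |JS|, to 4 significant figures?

21.80

∠GCR = 119.4° gives CR at -82.10° from the x-axis; with |CR| = 13.0, R = (-10.80, -22.18). ∠CRS = 90.7° gives RS at 7.200° from the x-axis; with |RS| = 26.1, S = (15.09, -18.91). Then |JS| = |S − J| = 21.80.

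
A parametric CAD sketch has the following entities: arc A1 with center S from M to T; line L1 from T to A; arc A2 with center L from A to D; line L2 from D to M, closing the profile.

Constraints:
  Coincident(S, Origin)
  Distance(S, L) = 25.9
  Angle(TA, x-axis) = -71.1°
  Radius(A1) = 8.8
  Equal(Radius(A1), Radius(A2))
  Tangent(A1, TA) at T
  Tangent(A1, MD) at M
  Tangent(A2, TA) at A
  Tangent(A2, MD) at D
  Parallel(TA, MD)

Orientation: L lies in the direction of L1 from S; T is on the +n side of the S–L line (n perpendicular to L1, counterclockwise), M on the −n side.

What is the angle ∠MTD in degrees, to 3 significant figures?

55.8°

Tangency of A1 to both parallel lines with radius 8.8 puts T and M at S ± 8.8·n: T = (8.33, 2.85), M = (-8.33, -2.85). Equal radii place A and D the same way about L: A = L + 8.8·n = (16.7, -21.7), D = L − 8.8·n = (0.0639, -27.4). Then cos ∠MTD = TM·TD / (|TM||TD|), giving 55.8°.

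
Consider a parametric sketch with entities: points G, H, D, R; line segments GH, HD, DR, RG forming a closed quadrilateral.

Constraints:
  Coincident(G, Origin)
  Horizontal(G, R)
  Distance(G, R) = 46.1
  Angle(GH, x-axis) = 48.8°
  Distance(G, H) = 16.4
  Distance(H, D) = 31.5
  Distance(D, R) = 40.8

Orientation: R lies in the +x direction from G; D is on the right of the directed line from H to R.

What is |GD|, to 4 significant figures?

21.64

G is at the origin; G and R share the same y with |GR| = 46.1 and R in +x, so R = (46.1, 0). GH runs at 48.8° with |GH| = 16.4, so H = (10.80, 12.34). D is determined by |HD| = 31.5 and |DR| = 40.8 together: it lies at the intersection of circle(H, 31.5) and circle(R, 40.8). With |HR| = 37.39, the foot of the radical line on HR is 9.705 from H and the perpendicular offset is √(31.5² − 9.705²) = 29.97. Taking the right-of-HR solution: D = (10.07, -19.15).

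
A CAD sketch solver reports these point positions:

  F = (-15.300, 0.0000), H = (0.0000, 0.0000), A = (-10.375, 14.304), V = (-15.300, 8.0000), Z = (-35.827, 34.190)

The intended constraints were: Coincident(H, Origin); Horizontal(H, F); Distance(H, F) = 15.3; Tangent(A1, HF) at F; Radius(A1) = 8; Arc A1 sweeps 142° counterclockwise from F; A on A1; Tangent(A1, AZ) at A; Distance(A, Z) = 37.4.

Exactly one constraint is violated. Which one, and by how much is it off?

Distance(A, Z) = 37.4 — off by 5.10.

H = (0.00, 0.00) ✓; H.y = 0.00, F.y = 0.00 ✓; |HF| = 15.30 ✓; ∠(VF, FH) = 90.00° ✓; |VF| = 8.000 ✓; bearing(V→A) − bearing(V→F) = 142.0° ✓; |VA| = 8.000 ✓; ∠(VA, AZ) = 90.00° ✓; |AZ| = 32.30 ✗.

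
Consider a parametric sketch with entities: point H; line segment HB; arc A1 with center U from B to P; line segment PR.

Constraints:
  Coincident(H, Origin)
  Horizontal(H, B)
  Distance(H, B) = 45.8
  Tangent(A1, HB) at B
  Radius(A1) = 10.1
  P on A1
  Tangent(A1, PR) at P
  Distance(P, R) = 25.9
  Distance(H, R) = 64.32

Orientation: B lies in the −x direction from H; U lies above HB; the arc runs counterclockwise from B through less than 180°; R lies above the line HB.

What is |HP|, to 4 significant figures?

40.81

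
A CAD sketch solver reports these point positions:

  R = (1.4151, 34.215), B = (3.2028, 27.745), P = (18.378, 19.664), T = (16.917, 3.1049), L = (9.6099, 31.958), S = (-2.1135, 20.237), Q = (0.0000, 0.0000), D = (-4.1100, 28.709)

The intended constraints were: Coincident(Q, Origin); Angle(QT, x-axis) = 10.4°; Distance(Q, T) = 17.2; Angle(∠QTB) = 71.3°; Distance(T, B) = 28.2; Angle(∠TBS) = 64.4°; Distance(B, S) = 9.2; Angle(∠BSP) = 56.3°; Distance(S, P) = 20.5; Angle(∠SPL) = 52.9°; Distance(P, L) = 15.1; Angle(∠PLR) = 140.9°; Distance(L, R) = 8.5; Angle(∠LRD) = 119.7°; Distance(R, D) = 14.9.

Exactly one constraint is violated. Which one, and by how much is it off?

Distance(R, D) = 14.9 — off by 7.10.

Q = (0.00, 0.00) ✓; QT at 10.40° ✓; |QT| = 17.20 ✓; ∠QTB = 71.30° ✓; |TB| = 28.20 ✓; ∠TBS = 64.40° ✓; |BS| = 9.200 ✓; ∠BSP = 56.30° ✓; |SP| = 20.50 ✓; ∠SPL = 52.90° ✓; |PL| = 15.10 ✓; ∠PLR = 140.9° ✓; |LR| = 8.500 ✓; ∠LRD = 119.7° ✓; |RD| = 7.800 ✗.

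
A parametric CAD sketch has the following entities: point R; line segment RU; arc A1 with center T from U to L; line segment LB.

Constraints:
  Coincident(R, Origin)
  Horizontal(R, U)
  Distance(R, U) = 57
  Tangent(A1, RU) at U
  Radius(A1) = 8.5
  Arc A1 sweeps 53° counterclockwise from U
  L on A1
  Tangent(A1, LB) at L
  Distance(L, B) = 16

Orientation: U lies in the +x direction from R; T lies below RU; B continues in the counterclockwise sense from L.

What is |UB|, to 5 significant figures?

23.038

R is at the origin; R and U share the same y with |RU| = 57.0 and U on the +x side, so U = (57.000, 0.0000). The tangent condition forces TU to be normal to RU, so T = U + (0, -8.5) = (57.000, -8.5000). On A1, U sits at bearing 90° from T; a 53° counterclockwise sweep puts L at bearing 143°, so L = T + 8.5·(cos 143°, sin 143°) = (50.212, -3.3846). The tangent condition forces TL to be normal to LB, so LB runs along (−sin 143°, cos 143°); with |LB| = 16.0, B = (40.583, -16.163). Then |UB| = |B − U| = 23.038.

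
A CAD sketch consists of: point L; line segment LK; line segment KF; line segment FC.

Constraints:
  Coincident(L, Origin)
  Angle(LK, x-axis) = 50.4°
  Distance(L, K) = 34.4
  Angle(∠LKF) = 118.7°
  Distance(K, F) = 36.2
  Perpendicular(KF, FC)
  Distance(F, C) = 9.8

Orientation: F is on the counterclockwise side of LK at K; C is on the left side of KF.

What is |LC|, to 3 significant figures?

56.5

∠LKF = 118.7°, so KF runs at 50.4° + (180° − 118.7°) = 112° from the x-axis; with |KF| = 36.2, F = K + 36.2·(cos 112°, sin 112°) = (8.54, 60.1). KF is perpendicular to FC; with |FC| = 9.8 on the left of KF, C = F + 9.8·(-0.929, -0.370) = (-0.563, 56.5). Then |LC| = |C − L| = 56.5.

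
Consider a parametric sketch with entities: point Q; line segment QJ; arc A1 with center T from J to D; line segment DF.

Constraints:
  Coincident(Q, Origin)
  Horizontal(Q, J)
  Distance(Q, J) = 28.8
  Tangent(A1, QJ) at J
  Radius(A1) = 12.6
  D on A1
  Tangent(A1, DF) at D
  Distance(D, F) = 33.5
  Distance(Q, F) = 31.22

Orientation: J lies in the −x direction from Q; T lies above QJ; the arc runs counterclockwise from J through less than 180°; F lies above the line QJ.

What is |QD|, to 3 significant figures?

19.5

Q is at the origin; Q and J share the same y with |QJ| = 28.8 and J on the −x side, so J = (-28.8, 0.00). A1 meets QJ tangentially, so TJ is at right angles to QJ, so T = J + (0, 12.6) = (-28.8, 12.6). Since TD ⟂ DF (tangency), |TF| = √(12.6² + 33.5²) = 35.8 regardless of where D sits on A1. So F lies on both circle(Q, 31.22) and circle(T, 35.8); the above-QJ intersection is F = (1.80, 31.2). D is the foot of the tangent from F: D = (-18.9, 4.82).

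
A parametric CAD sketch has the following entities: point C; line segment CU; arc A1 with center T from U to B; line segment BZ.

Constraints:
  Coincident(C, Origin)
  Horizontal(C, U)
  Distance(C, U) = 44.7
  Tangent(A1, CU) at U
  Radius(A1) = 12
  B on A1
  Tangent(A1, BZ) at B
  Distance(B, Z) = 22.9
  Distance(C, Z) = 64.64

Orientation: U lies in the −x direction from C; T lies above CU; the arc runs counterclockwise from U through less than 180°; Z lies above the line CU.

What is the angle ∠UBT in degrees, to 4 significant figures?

21.26°

C is at the origin; C and U share the same y with |CU| = 44.7 and U on the −x side, so U = (-44.70, 0.000). A1 meets CU tangentially, so TU is at right angles to CU, so T = U + (0, 12) = (-44.70, 12.00). Since TB ⟂ BZ (tangency), |TZ| = √(12.0² + 22.9²) = 25.85 regardless of where B sits on A1. So Z lies on both circle(C, 64.64) and circle(T, 25.85); the above-CU intersection is Z = (-53.47, 36.32). B is the foot of the tangent from Z: B = (-36.59, 20.85).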